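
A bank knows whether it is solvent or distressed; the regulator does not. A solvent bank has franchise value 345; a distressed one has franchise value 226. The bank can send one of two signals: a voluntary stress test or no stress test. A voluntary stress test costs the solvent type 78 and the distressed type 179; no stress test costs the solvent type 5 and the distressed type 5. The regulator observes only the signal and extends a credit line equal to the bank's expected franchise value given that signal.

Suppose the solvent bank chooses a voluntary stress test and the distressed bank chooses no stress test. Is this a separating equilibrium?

If types separate, stress test earns payment 345 and no stress test earns 226.
Solvent: stress test gives 345 − 78 = 267; no stress test gives 226 − 5 = 221. No deviation. ✓
Distressed: no stress test gives 226 − 5 = 221; stress test gives 345 − 179 = 166. No deviation. ✓
Both incentive constraints hold.

Yes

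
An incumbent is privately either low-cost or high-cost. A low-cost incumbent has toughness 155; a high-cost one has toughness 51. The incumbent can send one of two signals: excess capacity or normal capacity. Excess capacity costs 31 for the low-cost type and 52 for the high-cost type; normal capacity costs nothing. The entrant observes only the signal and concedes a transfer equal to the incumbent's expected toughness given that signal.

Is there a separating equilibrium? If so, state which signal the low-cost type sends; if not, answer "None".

Try low-cost → excess capacity, high-cost → normal capacity:
  If types separate, excess capacity earns payment 155 and normal capacity earns 51.
  Low-cost: excess capacity gives 155 − 31 = 124; normal capacity gives 51 − 0 = 51. No deviation. ✓
  High-cost: normal capacity gives 51 − 0 = 51; excess capacity gives 155 − 52 = 103. Would deviate. ✗
Try low-cost → normal capacity, high-cost → excess capacity:
  If types separate, normal capacity earns payment 155 and excess capacity earns 51.
  Low-cost: normal capacity gives 155 − 0 = 155; excess capacity gives 51 − 31 = 20. No deviation. ✓
  High-cost: excess capacity gives 51 − 52 = -1; normal capacity gives 155 − 0 = 155. Would deviate. ✗
Neither assignment is incentive-compatible.

None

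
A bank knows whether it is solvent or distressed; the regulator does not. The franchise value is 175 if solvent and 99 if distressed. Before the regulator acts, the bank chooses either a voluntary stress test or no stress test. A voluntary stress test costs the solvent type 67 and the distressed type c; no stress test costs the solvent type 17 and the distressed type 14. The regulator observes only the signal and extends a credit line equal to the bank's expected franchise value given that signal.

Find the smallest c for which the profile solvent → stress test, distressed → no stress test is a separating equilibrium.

Under separation: stress test → solvent (pays 175); no stress test → distressed (pays 99).
Solvent: 175 − 67 = 108 ≥ 99 − 17 = 82. Holds regardless of c. ✓
Distressed: 99 − 14 ≥ 175 − c, so c ≥ 175 − 85 = 90.

90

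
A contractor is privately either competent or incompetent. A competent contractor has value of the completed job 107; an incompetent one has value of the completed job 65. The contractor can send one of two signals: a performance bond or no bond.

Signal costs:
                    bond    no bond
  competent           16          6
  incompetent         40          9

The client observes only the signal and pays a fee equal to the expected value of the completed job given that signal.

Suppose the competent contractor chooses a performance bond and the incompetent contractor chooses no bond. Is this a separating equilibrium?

No

Under separation the client infers type exactly: bond → competent (pays 107), no bond → incompetent (pays 65).
Competent: bond gives 107 − 16 = 91; no bond gives 65 − 6 = 59. No deviation. ✓
Incompetent: no bond gives 65 − 9 = 56; bond gives 107 − 40 = 67. Would deviate. ✗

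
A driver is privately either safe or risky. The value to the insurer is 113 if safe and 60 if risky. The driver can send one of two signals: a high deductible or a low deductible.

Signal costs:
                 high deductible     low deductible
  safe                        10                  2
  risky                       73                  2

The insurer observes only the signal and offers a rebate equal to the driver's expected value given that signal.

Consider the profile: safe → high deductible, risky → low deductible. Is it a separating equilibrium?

Under separation the insurer infers type exactly: high deductible → safe (pays 113), low deductible → risky (pays 60).
Safe: high deductible gives 113 − 10 = 103; low deductible gives 60 − 2 = 58. No deviation. ✓
Risky: low deductible gives 60 − 2 = 58; high deductible gives 113 − 73 = 40. No deviation. ✓
Both incentive constraints hold.

Yes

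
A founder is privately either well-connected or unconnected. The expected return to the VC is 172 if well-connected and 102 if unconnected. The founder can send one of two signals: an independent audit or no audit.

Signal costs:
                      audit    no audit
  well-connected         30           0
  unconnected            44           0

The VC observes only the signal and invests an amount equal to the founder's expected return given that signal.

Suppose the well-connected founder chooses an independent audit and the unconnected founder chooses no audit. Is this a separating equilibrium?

No

Under separation the VC infers type exactly: audit → well-connected (pays 172), no audit → unconnected (pays 102).
Well-connected: audit gives 172 − 30 = 142; no audit gives 102 − 0 = 102. No deviation. ✓
Unconnected: no audit gives 102 − 0 = 102; audit gives 172 − 44 = 128. Would deviate. ✗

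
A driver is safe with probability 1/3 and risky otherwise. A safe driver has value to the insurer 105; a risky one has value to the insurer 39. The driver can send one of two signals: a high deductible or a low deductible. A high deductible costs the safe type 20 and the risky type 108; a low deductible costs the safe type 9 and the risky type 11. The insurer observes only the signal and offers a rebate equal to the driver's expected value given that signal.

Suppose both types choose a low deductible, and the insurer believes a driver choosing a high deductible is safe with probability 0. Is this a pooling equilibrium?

At the pooled signal (low deductible) the insurer holds the prior 1/3 and pays 1/3·105 + 2/3·39 = 61. Off-path (high deductible) belief 0 gives 0·105 + 1·39 = 39.
Safe: low deductible gives 61 − 9 = 52; high deductible gives 39 − 20 = 19. Stays. ✓
Risky: low deductible gives 61 − 11 = 50; high deductible gives 39 − 108 = -69. Stays. ✓

Yes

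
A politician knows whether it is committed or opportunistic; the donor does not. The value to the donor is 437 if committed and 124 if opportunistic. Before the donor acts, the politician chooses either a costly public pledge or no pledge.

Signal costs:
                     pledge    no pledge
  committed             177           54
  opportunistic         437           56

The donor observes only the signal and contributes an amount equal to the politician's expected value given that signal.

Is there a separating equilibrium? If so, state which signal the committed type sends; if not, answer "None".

pledge

Try committed → pledge, opportunistic → no pledge:
  Under separation the donor infers type exactly: pledge → committed (pays 437), no pledge → opportunistic (pays 124).
  Committed: pledge gives 437 − 177 = 260; no pledge gives 124 − 54 = 70. No deviation. ✓
  Opportunistic: no pledge gives 124 − 56 = 68; pledge gives 437 − 437 = 0. No deviation. ✓
Both hold — the committed type sends pledge.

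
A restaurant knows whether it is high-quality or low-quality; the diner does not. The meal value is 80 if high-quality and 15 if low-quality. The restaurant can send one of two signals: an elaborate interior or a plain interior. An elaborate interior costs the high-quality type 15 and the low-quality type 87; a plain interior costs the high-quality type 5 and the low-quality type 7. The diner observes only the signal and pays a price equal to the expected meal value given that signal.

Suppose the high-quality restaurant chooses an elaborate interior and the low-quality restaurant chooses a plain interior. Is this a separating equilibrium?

Under separation the diner infers type exactly: elaborate interior → high-quality (pays 80), plain interior → low-quality (pays 15).
High-quality: elaborate interior gives 80 − 15 = 65; plain interior gives 15 − 5 = 10. No deviation. ✓
Low-quality: plain interior gives 15 − 7 = 8; elaborate interior gives 80 − 87 = -7. No deviation. ✓
Neither type gains from mimicking the other.

Yes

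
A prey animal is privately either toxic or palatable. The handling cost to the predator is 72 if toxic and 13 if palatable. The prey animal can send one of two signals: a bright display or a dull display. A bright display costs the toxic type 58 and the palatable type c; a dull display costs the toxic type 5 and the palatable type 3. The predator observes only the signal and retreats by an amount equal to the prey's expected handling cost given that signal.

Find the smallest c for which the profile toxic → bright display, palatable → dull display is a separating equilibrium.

62

Under separation: bright display → toxic (pays 72); dull display → palatable (pays 13).
Toxic: 72 − 58 = 14 ≥ 13 − 5 = 8. Holds regardless of c. ✓
Palatable: 13 − 3 ≥ 72 − c, so c ≥ 72 − 10 = 62.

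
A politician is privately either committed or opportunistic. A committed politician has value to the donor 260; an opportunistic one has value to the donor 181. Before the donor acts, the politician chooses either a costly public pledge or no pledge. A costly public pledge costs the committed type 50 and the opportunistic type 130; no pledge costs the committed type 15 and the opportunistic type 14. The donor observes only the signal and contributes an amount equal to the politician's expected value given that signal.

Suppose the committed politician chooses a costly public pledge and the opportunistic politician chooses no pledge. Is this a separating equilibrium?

Under separation the donor infers type exactly: pledge → committed (pays 260), no pledge → opportunistic (pays 181).
Committed: pledge gives 260 − 50 = 210; no pledge gives 181 − 15 = 166. No deviation. ✓
Opportunistic: no pledge gives 181 − 14 = 167; pledge gives 260 − 130 = 130. No deviation. ✓
Both incentive constraints hold.

Yes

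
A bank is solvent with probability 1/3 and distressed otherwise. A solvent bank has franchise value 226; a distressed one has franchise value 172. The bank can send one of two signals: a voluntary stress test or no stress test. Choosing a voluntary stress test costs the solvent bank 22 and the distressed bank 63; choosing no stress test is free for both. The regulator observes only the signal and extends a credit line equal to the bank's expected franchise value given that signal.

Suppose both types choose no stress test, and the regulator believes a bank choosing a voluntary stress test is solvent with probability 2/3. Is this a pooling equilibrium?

At the pooled signal (no stress test) the regulator holds the prior 1/3 and pays 1/3·226 + 2/3·172 = 190. Off-path (stress test) belief 2/3 gives 2/3·226 + 1/3·172 = 208.
Solvent: no stress test gives 190 − 0 = 190; stress test gives 208 − 22 = 186. Stays. ✓
Distressed: no stress test gives 190 − 0 = 190; stress test gives 208 − 63 = 145. Stays. ✓

Yes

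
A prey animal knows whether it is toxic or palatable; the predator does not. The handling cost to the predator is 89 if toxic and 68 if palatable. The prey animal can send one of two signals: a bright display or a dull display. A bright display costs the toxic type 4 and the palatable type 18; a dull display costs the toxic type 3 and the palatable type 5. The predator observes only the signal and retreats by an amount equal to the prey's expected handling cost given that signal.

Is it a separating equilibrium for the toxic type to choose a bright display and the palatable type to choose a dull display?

No

If types separate, bright display earns payment 89 and dull display earns 68.
Toxic: bright display gives 89 − 4 = 85; dull display gives 68 − 3 = 65. No deviation. ✓
Palatable: dull display gives 68 − 5 = 63; bright display gives 89 − 18 = 71. Would deviate. ✗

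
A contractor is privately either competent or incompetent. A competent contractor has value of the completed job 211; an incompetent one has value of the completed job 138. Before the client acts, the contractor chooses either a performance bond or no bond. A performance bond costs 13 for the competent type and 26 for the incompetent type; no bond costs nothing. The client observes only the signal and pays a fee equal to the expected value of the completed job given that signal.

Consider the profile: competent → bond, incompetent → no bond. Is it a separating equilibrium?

No

Under separation the client infers type exactly: bond → competent (pays 211), no bond → incompetent (pays 138).
Competent: bond gives 211 − 13 = 198; no bond gives 138 − 0 = 138. No deviation. ✓
Incompetent: no bond gives 138 − 0 = 138; bond gives 211 − 26 = 185. Would deviate. ✗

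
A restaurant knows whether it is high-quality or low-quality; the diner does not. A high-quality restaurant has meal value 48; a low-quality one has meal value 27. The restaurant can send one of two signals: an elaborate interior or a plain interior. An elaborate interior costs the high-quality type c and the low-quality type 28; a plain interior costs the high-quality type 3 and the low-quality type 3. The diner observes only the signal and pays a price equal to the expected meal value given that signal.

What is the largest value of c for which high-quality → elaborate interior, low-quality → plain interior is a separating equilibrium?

Under separation: elaborate interior → high-quality (pays 48); plain interior → low-quality (pays 27).
Low-quality: 27 − 3 = 24 ≥ 48 − 28 = 20. Holds regardless of c. ✓
High-quality: 48 − c ≥ 27 − 3, so c ≤ 48 − 24 = 24.

24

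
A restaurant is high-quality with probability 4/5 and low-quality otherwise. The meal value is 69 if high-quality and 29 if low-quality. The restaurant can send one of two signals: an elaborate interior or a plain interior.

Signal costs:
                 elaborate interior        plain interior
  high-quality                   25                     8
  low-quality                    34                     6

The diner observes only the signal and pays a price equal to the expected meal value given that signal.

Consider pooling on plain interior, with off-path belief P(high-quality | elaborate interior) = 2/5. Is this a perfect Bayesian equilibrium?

On the equilibrium path (plain interior) the diner holds the prior 4/5 and pays 4/5·69 + 1/5·29 = 61. Off-path (elaborate interior) belief 2/5 gives 2/5·69 + 3/5·29 = 45.
High-quality: plain interior gives 61 − 8 = 53; elaborate interior gives 45 − 25 = 20. Stays. ✓
Low-quality: plain interior gives 61 − 6 = 55; elaborate interior gives 45 − 34 = 11. Stays. ✓
Beliefs are Bayes-consistent on-path and both types best-respond.

Yes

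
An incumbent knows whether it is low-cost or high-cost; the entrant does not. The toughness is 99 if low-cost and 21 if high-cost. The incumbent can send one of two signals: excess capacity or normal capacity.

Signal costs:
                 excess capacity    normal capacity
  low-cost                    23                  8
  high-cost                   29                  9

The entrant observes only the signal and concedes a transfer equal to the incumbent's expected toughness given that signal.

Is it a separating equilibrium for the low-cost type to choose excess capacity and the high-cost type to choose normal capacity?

No

Under separation the entrant infers type exactly: excess capacity → low-cost (pays 99), normal capacity → high-cost (pays 21).
Low-cost: excess capacity gives 99 − 23 = 76; normal capacity gives 21 − 8 = 13. No deviation. ✓
High-cost: normal capacity gives 21 − 9 = 12; excess capacity gives 99 − 29 = 70. Would deviate. ✗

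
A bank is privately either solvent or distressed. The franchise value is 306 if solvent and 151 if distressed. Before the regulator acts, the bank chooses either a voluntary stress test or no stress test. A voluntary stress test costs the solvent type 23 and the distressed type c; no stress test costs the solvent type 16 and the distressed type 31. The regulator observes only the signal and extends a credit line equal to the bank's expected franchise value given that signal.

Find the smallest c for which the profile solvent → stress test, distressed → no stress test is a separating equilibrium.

186

Under separation: stress test → solvent (pays 306); no stress test → distressed (pays 151).
Solvent: 306 − 23 = 283 ≥ 151 − 16 = 135. Holds regardless of c. ✓
Distressed: 151 − 31 ≥ 306 − c, so c ≥ 306 − 120 = 186.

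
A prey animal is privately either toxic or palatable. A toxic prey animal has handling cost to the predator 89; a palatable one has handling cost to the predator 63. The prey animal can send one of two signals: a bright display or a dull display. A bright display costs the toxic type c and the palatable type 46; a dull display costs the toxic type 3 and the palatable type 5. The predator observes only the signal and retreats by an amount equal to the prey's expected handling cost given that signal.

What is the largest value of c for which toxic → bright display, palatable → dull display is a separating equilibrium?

29

Under separation: bright display → toxic (pays 89); dull display → palatable (pays 63).
Palatable: 63 − 5 = 58 ≥ 89 − 46 = 43. Holds regardless of c. ✓
Toxic: 89 − c ≥ 63 − 3, so c ≤ 89 − 60 = 29.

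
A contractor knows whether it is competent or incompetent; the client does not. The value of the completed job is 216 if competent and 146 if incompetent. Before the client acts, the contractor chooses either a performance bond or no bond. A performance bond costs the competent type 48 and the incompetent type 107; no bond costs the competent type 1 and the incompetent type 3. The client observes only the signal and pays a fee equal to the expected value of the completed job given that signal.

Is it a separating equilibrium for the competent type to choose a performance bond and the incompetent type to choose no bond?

Yes

Under separation the client infers type exactly: bond → competent (pays 216), no bond → incompetent (pays 146).
Competent: bond gives 216 − 48 = 168; no bond gives 146 − 1 = 145. No deviation. ✓
Incompetent: no bond gives 146 − 3 = 143; bond gives 216 − 107 = 109. No deviation. ✓
Both incentive constraints hold.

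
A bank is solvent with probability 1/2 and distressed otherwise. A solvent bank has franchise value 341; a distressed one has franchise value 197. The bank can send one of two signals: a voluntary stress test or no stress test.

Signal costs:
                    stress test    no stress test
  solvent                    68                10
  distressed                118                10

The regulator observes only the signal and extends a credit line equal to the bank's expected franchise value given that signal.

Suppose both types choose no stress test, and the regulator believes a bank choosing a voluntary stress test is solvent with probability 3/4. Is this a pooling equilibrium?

Yes

On the equilibrium path (no stress test) the regulator holds the prior 1/2 and pays 1/2·341 + 1/2·197 = 269. Off-path (stress test) belief 3/4 gives 3/4·341 + 1/4·197 = 305.
Solvent: no stress test gives 269 − 10 = 259; stress test gives 305 − 68 = 237. Stays. ✓
Distressed: no stress test gives 269 − 10 = 259; stress test gives 305 − 118 = 187. Stays. ✓
Beliefs are Bayes-consistent on-path and both types best-respond.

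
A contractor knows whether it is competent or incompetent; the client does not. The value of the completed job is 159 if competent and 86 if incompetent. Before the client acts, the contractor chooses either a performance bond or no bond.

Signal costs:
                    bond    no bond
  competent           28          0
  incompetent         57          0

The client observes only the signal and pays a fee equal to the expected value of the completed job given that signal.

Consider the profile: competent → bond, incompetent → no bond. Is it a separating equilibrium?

If types separate, bond earns payment 159 and no bond earns 86.
Competent: bond gives 159 − 28 = 131; no bond gives 86 − 0 = 86. No deviation. ✓
Incompetent: no bond gives 86 − 0 = 86; bond gives 159 − 57 = 102. Would deviate. ✗

No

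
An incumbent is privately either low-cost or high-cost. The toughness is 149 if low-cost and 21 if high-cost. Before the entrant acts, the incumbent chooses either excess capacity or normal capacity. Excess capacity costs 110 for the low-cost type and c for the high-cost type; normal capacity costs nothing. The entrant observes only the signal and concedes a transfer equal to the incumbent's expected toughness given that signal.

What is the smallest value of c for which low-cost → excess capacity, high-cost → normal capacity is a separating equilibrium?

128

Under separation: excess capacity → low-cost (pays 149); normal capacity → high-cost (pays 21).
Low-cost: 149 − 110 = 39 ≥ 21 − 0 = 21. Holds regardless of c. ✓
High-cost: 21 − 0 ≥ 149 − c, so c ≥ 149 − 21 = 128.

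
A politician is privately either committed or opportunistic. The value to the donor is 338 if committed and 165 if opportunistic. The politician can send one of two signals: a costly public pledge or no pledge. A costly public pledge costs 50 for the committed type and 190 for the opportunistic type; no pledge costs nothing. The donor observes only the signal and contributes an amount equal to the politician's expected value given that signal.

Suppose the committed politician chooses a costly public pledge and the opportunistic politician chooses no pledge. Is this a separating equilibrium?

If types separate, pledge earns payment 338 and no pledge earns 165.
Committed: pledge gives 338 − 50 = 288; no pledge gives 165 − 0 = 165. No deviation. ✓
Opportunistic: no pledge gives 165 − 0 = 165; pledge gives 338 − 190 = 148. No deviation. ✓
Both incentive constraints hold.

Yes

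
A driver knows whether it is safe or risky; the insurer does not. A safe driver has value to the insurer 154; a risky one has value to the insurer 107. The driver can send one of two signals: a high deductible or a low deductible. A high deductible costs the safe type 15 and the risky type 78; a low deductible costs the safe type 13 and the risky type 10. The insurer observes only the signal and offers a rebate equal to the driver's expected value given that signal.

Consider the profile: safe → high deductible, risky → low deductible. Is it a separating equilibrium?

Under separation the insurer infers type exactly: high deductible → safe (pays 154), low deductible → risky (pays 107).
Safe: high deductible gives 154 − 15 = 139; low deductible gives 107 − 13 = 94. No deviation. ✓
Risky: low deductible gives 107 − 10 = 97; high deductible gives 154 − 78 = 76. No deviation. ✓
Both incentive constraints hold.

Yes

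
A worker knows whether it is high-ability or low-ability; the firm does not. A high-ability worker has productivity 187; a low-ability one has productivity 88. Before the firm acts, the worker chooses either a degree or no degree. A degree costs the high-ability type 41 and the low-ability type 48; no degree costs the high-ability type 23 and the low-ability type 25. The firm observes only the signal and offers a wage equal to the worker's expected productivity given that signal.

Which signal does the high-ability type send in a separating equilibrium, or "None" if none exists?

Try high-ability → degree, low-ability → no degree:
  If types separate, degree earns payment 187 and no degree earns 88.
  High-ability: degree gives 187 − 41 = 146; no degree gives 88 − 23 = 65. No deviation. ✓
  Low-ability: no degree gives 88 − 25 = 63; degree gives 187 − 48 = 139. Would deviate. ✗
Try high-ability → no degree, low-ability → degree:
  If types separate, no degree earns payment 187 and degree earns 88.
  High-ability: no degree gives 187 − 23 = 164; degree gives 88 − 41 = 47. No deviation. ✓
  Low-ability: degree gives 88 − 48 = 40; no degree gives 187 − 25 = 162. Would deviate. ✗
Neither assignment is incentive-compatible.

None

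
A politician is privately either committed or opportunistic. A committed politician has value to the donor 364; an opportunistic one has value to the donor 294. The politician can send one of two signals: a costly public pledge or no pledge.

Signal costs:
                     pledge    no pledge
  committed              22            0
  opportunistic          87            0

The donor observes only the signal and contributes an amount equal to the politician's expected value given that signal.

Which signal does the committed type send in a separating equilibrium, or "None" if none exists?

pledge

Try committed → pledge, opportunistic → no pledge:
  If types separate, pledge earns payment 364 and no pledge earns 294.
  Committed: pledge gives 364 − 22 = 342; no pledge gives 294 − 0 = 294. No deviation. ✓
  Opportunistic: no pledge gives 294 − 0 = 294; pledge gives 364 − 87 = 277. No deviation. ✓
Both hold — the committed type sends pledge.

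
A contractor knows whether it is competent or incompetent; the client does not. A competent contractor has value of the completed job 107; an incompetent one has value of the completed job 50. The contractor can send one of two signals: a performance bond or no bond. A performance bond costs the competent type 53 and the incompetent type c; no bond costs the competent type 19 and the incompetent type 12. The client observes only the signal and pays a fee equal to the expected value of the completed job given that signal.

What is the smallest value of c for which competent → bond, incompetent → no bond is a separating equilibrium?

Under separation: bond → competent (pays 107); no bond → incompetent (pays 50).
Competent: 107 − 53 = 54 ≥ 50 − 19 = 31. Holds regardless of c. ✓
Incompetent: 50 − 12 ≥ 107 − c, so c ≥ 107 − 38 = 69.

69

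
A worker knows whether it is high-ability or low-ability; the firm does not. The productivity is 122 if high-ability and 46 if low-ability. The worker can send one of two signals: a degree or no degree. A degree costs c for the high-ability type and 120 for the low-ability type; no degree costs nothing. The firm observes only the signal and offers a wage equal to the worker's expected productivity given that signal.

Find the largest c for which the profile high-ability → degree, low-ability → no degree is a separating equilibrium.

76

Under separation: degree → high-ability (pays 122); no degree → low-ability (pays 46).
Low-ability: 46 − 0 = 46 ≥ 122 − 120 = 2. Holds regardless of c. ✓
High-ability: 122 − c ≥ 46 − 0, so c ≤ 122 − 46 = 76.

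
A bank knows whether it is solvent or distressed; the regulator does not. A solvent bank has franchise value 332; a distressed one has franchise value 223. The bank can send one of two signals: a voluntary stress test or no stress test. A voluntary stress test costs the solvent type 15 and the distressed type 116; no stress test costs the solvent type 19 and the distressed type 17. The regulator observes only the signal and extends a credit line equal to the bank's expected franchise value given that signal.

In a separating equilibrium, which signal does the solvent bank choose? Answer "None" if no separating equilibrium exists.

None

Try solvent → stress test, distressed → no stress test:
  If types separate, stress test earns payment 332 and no stress test earns 223.
  Solvent: stress test gives 332 − 15 = 317; no stress test gives 223 − 19 = 204. No deviation. ✓
  Distressed: no stress test gives 223 − 17 = 206; stress test gives 332 − 116 = 216. Would deviate. ✗
Try solvent → no stress test, distressed → stress test:
  If types separate, no stress test earns payment 332 and stress test earns 223.
  Solvent: no stress test gives 332 − 19 = 313; stress test gives 223 − 15 = 208. No deviation. ✓
  Distressed: stress test gives 223 − 116 = 107; no stress test gives 332 − 17 = 315. Would deviate. ✗
Neither assignment is incentive-compatible.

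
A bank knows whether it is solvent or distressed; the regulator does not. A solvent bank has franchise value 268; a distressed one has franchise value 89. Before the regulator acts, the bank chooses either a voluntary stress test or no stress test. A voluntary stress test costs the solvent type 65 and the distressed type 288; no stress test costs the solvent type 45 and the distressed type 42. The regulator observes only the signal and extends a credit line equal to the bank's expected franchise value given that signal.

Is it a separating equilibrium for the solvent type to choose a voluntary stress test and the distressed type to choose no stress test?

Under separation the regulator infers type exactly: stress test → solvent (pays 268), no stress test → distressed (pays 89).
Solvent: stress test gives 268 − 65 = 203; no stress test gives 89 − 45 = 44. No deviation. ✓
Distressed: no stress test gives 89 − 42 = 47; stress test gives 268 − 288 = -20. No deviation. ✓
Neither type gains from mimicking the other.

Yes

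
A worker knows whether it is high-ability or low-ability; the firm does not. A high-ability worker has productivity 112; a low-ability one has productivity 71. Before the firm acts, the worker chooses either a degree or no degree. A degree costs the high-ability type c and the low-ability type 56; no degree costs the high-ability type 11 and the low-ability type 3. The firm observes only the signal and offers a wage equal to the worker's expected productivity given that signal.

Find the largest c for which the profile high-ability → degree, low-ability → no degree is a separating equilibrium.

52

Under separation: degree → high-ability (pays 112); no degree → low-ability (pays 71).
Low-ability: 71 − 3 = 68 ≥ 112 − 56 = 56. Holds regardless of c. ✓
High-ability: 112 − c ≥ 71 − 11, so c ≤ 112 − 60 = 52.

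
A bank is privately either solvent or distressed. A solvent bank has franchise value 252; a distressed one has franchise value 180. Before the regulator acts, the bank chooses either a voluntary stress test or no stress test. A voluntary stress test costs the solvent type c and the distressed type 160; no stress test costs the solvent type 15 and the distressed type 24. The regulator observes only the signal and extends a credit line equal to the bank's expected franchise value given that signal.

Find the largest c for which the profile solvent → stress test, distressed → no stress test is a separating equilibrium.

Under separation: stress test → solvent (pays 252); no stress test → distressed (pays 180).
Distressed: 180 − 24 = 156 ≥ 252 − 160 = 92. Holds regardless of c. ✓
Solvent: 252 − c ≥ 180 − 15, so c ≤ 252 − 165 = 87.

87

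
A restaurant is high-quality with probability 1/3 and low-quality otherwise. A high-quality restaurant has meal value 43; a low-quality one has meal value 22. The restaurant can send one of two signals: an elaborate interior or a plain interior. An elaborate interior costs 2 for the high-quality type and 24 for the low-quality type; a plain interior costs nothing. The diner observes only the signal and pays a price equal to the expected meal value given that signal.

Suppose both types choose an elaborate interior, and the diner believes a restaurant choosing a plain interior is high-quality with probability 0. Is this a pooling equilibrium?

No

On the equilibrium path (elaborate interior) the diner holds the prior 1/3 and pays 1/3·43 + 2/3·22 = 29. Off-path (plain interior) belief 0 gives 0·43 + 1·22 = 22.
High-quality: elaborate interior gives 29 − 2 = 27; plain interior gives 22 − 0 = 22. Stays. ✓
Low-quality: elaborate interior gives 29 − 24 = 5; plain interior gives 22 − 0 = 22. Deviates. ✗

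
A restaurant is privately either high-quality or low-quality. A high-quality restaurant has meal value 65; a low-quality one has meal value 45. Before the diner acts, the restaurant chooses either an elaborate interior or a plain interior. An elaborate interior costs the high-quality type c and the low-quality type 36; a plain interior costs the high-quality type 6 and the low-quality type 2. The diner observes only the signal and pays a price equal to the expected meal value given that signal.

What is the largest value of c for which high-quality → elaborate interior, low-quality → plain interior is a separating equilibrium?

26

Under separation: elaborate interior → high-quality (pays 65); plain interior → low-quality (pays 45).
Low-quality: 45 − 2 = 43 ≥ 65 − 36 = 29. Holds regardless of c. ✓
High-quality: 65 − c ≥ 45 − 6, so c ≤ 65 − 39 = 26.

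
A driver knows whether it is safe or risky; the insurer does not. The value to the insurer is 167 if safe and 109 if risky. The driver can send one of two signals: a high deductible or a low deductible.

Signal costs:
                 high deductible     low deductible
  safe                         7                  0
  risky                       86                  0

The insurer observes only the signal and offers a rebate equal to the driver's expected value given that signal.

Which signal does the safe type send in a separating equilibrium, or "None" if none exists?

high deductible

Try safe → high deductible, risky → low deductible:
  Under separation the insurer infers type exactly: high deductible → safe (pays 167), low deductible → risky (pays 109).
  Safe: high deductible gives 167 − 7 = 160; low deductible gives 109 − 0 = 109. No deviation. ✓
  Risky: low deductible gives 109 − 0 = 109; high deductible gives 167 − 86 = 81. No deviation. ✓
Both hold — the safe type sends high deductible.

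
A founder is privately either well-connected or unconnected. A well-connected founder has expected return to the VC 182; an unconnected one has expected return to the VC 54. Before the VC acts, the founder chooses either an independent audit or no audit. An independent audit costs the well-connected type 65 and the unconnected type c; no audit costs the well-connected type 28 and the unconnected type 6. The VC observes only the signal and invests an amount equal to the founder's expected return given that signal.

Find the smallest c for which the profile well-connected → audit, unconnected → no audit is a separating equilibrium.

134

Under separation: audit → well-connected (pays 182); no audit → unconnected (pays 54).
Well-connected: 182 − 65 = 117 ≥ 54 − 28 = 26. Holds regardless of c. ✓
Unconnected: 54 − 6 ≥ 182 − c, so c ≥ 182 − 48 = 134.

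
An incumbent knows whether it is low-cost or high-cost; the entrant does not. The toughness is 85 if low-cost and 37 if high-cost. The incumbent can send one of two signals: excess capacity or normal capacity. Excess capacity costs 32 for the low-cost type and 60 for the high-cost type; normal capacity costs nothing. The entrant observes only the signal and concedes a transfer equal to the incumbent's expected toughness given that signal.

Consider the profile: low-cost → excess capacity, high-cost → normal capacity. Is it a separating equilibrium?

Yes

Under separation the entrant infers type exactly: excess capacity → low-cost (pays 85), normal capacity → high-cost (pays 37).
Low-cost: excess capacity gives 85 − 32 = 53; normal capacity gives 37 − 0 = 37. No deviation. ✓
High-cost: normal capacity gives 37 − 0 = 37; excess capacity gives 85 − 60 = 25. No deviation. ✓
Both incentive constraints hold.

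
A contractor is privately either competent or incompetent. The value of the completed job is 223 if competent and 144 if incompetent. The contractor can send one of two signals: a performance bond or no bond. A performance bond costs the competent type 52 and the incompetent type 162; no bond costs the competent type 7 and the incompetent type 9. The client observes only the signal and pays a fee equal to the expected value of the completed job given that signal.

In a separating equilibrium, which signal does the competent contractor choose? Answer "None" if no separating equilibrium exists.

Try competent → bond, incompetent → no bond:
  If types separate, bond earns payment 223 and no bond earns 144.
  Competent: bond gives 223 − 52 = 171; no bond gives 144 − 7 = 137. No deviation. ✓
  Incompetent: no bond gives 144 − 9 = 135; bond gives 223 − 162 = 61. No deviation. ✓
Both hold — the competent type sends bond.

bond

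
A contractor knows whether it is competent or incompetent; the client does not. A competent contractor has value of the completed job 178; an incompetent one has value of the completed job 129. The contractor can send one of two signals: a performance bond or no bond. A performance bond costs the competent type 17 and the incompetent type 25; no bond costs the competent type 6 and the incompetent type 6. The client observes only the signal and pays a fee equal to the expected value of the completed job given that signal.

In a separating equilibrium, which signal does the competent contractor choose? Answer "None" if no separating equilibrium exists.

None

Try competent → bond, incompetent → no bond:
  Under separation the client infers type exactly: bond → competent (pays 178), no bond → incompetent (pays 129).
  Competent: bond gives 178 − 17 = 161; no bond gives 129 − 6 = 123. No deviation. ✓
  Incompetent: no bond gives 129 − 6 = 123; bond gives 178 − 25 = 153. Would deviate. ✗
Try competent → no bond, incompetent → bond:
  Under separation the client infers type exactly: no bond → competent (pays 178), bond → incompetent (pays 129).
  Competent: no bond gives 178 − 6 = 172; bond gives 129 − 17 = 112. No deviation. ✓
  Incompetent: bond gives 129 − 25 = 104; no bond gives 178 − 6 = 172. Would deviate. ✗
Neither assignment is incentive-compatible.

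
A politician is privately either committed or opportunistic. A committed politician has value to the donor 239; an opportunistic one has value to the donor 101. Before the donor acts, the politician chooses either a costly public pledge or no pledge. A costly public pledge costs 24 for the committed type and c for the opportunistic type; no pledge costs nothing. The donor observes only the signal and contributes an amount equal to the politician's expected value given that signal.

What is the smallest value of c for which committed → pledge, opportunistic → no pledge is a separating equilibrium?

Under separation: pledge → committed (pays 239); no pledge → opportunistic (pays 101).
Committed: 239 − 24 = 215 ≥ 101 − 0 = 101. Holds regardless of c. ✓
Opportunistic: 101 − 0 ≥ 239 − c, so c ≥ 239 − 101 = 138.

138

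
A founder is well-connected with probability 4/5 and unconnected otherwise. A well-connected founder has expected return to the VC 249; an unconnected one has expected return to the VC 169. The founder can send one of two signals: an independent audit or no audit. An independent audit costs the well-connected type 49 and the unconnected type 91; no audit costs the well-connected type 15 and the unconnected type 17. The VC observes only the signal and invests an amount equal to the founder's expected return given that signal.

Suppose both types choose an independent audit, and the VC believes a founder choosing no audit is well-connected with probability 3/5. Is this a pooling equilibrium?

No

At the pooled signal (audit) the VC holds the prior 4/5 and pays 4/5·249 + 1/5·169 = 233. Off-path (no audit) belief 3/5 gives 3/5·249 + 2/5·169 = 217.
Well-connected: audit gives 233 − 49 = 184; no audit gives 217 − 15 = 202. Deviates. ✗
Unconnected: audit gives 233 − 91 = 142; no audit gives 217 − 17 = 200. Deviates. ✗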